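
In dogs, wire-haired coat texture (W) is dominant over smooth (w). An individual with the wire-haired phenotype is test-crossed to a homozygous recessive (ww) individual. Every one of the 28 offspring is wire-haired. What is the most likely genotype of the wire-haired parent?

Test cross: ? × ww
All offspring are wire-haired.
If the unknown parent were heterozygous (Ww), about half of 28 offspring would be smooth; none are. The unknown parent is most likely homozygous dominant (WW).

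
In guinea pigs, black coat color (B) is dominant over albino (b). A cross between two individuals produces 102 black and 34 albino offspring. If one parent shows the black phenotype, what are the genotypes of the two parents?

Observed offspring: 102 black, 34 albino
The observed ratio simplifies to 3:1. Albino (bb) offspring appear, so each parent must contribute one b allele. The parent stated to show black carries B, so it is Bb. The other parent is then either Bb or bb: Bb × bb would give a 1:1 split, whereas Bb × Bb gives 3:1 — matching the data. So both parents are heterozygous (Bb × Bb).
Parent genotypes: Bb × Bb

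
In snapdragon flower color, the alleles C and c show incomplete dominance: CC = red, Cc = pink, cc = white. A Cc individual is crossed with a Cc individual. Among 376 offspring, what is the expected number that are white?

Punnett square for Cc × Cc:
Offspring genotypes: 1 CC, 2 Cc, 1 cc
Phenotype counts: 1 red, 2 pink, 1 white
white: 1 out of 4 → fraction 1/4
Expected count = 1/4 × 376 = 94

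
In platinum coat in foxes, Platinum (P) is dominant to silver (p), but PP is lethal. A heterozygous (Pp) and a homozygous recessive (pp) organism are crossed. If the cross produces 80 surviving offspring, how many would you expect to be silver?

Cross: Pp × pp
Punnett square offspring (before lethality): 2 Pp, 2 pp
No PP offspring are produced in this cross.
silver: 2 out of 4 → fraction 1/2
Expected count = 1/2 × 80 = 40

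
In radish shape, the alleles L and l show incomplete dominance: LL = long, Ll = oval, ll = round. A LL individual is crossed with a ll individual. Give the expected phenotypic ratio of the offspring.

Punnett square for LL × ll:
Offspring genotypes: 4 Ll
Phenotype counts: 4 oval
Ratio: all oval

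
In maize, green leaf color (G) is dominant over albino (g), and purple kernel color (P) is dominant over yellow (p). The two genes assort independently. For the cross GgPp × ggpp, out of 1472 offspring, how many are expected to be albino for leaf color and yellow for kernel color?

Dihybrid cross GgPp × ggpp — consider each gene separately:
leaf color: Gg × gg → 2 Gg, 2 gg → 2 G_ : 2 gg (out of 4)
kernel color: Pp × pp → 2 Pp, 2 pp → 2 P_ : 2 pp (out of 4)
Looking for: albino (gg) and yellow (pp)
P(albino) = 2/4, P(yellow) = 2/4
P(both) = 2/4 × 2/4 = 4/16 = 1/4
Expected count = 1/4 × 1472 = 368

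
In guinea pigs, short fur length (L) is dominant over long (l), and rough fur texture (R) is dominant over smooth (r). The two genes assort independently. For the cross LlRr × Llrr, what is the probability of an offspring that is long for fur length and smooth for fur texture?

Dihybrid cross LlRr × Llrr — consider each gene separately:
fur length: Ll × Ll → 1 LL, 2 Ll, 1 ll → 3 L_ : 1 ll (out of 4)
fur texture: Rr × rr → 2 Rr, 2 rr → 2 R_ : 2 rr (out of 4)
Looking for: long (ll) and smooth (rr)
P(long) = 1/4, P(smooth) = 2/4
P(both) = 1/4 × 2/4 = 2/16 = 1/8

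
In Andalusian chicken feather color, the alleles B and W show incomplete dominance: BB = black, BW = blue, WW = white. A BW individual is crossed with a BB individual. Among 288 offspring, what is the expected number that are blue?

Punnett square for BW × BB:
Offspring genotypes: 2 BB, 2 BW
Phenotype counts: 2 black, 2 blue
blue: 2 out of 4 → fraction 1/2
Expected count = 1/2 × 288 = 144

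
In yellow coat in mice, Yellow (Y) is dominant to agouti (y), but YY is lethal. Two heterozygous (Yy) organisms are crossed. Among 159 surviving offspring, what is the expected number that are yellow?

Cross: Yy × Yy
Punnett square offspring (before lethality): 1 YY, 2 Yy, 1 yy
The YY genotype is lethal (embryos die); surviving offspring: 2 Yy, 1 yy
yellow: 2 out of 3 → fraction 2/3
Expected count = 2/3 × 159 = 106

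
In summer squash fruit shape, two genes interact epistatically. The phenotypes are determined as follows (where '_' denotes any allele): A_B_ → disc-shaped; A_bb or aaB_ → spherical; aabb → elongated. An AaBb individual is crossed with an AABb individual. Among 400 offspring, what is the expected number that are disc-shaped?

Cross: AaBb × AABb — consider each gene separately:
A gene: Aa × AA → 2 AA, 2 Aa → 4 A_ (out of 4)
B gene: Bb × Bb → 1 BB, 2 Bb, 1 bb → 3 B_ : 1 bb (out of 4)
Genotype classes (out of 4 × 4 = 16): A_B_ = 4×3 = 12; A_bb = 4×1 = 4
Apply the phenotype rules: A_B_ (12) → disc-shaped; A_bb (4) → spherical
Phenotype counts (out of 16): 12 disc-shaped, 4 spherical
disc-shaped: 12 out of 16 → fraction 3/4
Expected count = 3/4 × 400 = 300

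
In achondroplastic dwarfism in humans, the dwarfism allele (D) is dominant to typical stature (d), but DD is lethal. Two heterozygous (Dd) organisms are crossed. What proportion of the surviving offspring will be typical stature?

Cross: Dd × Dd
Punnett square offspring (before lethality): 1 DD, 2 Dd, 1 dd
The DD genotype is lethal (embryos die); surviving offspring: 2 Dd, 1 dd
typical stature: 1 out of 3
Probability: 1/3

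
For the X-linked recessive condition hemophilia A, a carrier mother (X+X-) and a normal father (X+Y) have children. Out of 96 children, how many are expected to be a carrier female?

Cross: X+X- × X+Y
Offspring: 1 X+X+, 1 X+Y, 1 X+X-, 1 X-Y
Probability of a carrier female: 1/4
Expected count = 1/4 × 96 = 24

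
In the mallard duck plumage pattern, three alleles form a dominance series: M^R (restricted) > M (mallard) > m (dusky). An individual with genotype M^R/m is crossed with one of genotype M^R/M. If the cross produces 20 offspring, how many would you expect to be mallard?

Cross: M^R/m × M^R/M
Allele dominance: M^R > M > m
Offspring genotypes: 1 M^R/M^R, 1 M^R/M, 1 M^R/m, 1 M/m
Phenotype counts: 3 restricted, 1 mallard
mallard: 1 out of 4 → fraction 1/4
Expected count = 1/4 × 20 = 5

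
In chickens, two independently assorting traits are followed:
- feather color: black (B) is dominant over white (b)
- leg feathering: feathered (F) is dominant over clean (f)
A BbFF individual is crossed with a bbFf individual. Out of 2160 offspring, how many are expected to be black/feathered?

Dihybrid cross BbFF × bbFf — consider each gene separately:
feather color: Bb × bb → 2 Bb, 2 bb → 2 B_ : 2 bb (out of 4)
leg feathering: FF × Ff → 2 FF, 2 Ff → 4 F_ (out of 4)
Combine (counts out of 4 × 4 = 16): black/feathered (B_F_) = 2×4 = 8; white/feathered (bbF_) = 2×4 = 8
Phenotype counts (out of 16): 8 black/feathered, 8 white/feathered
black/feathered: 8 out of 16 → fraction 1/2
Expected count = 1/2 × 2160 = 1080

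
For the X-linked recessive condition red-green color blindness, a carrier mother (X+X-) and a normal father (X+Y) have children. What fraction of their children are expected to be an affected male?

Cross: X+X- × X+Y
Offspring: 1 X+X+, 1 X+Y, 1 X+X-, 1 X-Y
Probability of an affected male: 1/4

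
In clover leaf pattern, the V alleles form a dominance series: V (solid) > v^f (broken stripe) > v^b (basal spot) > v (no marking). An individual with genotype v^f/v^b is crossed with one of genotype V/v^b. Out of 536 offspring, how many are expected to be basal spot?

Cross: v^f/v^b × V/v^b
Allele dominance: V > v^f > v^b > v
Offspring genotypes: 1 V/v^f, 1 v^f/v^b, 1 V/v^b, 1 v^b/v^b
Phenotype counts: 2 solid, 1 broken stripe, 1 basal spot
basal spot: 1 out of 4 → fraction 1/4
Expected count = 1/4 × 536 = 134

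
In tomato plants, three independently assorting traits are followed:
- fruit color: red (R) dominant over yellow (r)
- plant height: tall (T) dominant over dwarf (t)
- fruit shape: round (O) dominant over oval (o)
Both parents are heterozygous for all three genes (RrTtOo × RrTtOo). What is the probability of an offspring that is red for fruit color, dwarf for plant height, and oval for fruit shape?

Trihybrid cross: RrTtOo × RrTtOo
Each trait segregates independently with a 3:1 phenotypic ratio, so each gene contributes 3/4 (dominant) or 1/4 (recessive).
Target: red (fruit color), dwarf (plant height), oval (fruit shape)
Probability = product of independent per-trait probabilities
= 3/4 × 1/4 × 1/4 = 3/64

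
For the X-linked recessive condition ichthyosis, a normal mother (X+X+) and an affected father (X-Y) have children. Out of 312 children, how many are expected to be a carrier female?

Cross: X+X+ × X-Y
Offspring: 2 X+X-, 2 X+Y
Probability of a carrier female: 2/4 = 1/2
Expected count = 1/2 × 312 = 156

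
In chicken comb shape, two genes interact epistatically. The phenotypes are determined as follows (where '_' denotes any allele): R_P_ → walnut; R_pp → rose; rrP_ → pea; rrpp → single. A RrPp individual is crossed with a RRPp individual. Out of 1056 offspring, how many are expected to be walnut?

Cross: RrPp × RRPp — consider each gene separately:
R gene: Rr × RR → 2 RR, 2 Rr → 4 R_ (out of 4)
P gene: Pp × Pp → 1 PP, 2 Pp, 1 pp → 3 P_ : 1 pp (out of 4)
Genotype classes (out of 4 × 4 = 16): R_P_ = 4×3 = 12; R_pp = 4×1 = 4
Apply the phenotype rules: R_P_ (12) → walnut; R_pp (4) → rose
Phenotype counts (out of 16): 12 walnut, 4 rose
walnut: 12 out of 16 → fraction 3/4
Expected count = 3/4 × 1056 = 792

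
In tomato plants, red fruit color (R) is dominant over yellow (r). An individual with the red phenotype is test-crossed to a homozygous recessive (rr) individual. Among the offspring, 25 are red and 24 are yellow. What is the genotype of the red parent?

Test cross: ? × rr
Offspring: 25 red, 24 yellow — approximately 1:1.
A 1:1 ratio in a test cross indicates the unknown parent is heterozygous (Rr).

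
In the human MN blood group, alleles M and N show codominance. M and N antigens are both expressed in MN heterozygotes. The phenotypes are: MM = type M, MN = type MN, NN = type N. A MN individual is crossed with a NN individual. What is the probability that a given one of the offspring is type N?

Punnett square for MN × NN:
Offspring genotypes: 2 MN, 2 NN
Phenotype counts: 2 type MN, 2 type N
type N: 2 out of 4
Probability: 2/4 = 1/2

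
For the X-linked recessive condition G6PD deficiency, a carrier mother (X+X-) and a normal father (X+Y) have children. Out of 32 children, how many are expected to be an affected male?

Cross: X+X- × X+Y
Offspring: 1 X+X+, 1 X+Y, 1 X+X-, 1 X-Y
Probability of an affected male: 1/4
Expected count = 1/4 × 32 = 8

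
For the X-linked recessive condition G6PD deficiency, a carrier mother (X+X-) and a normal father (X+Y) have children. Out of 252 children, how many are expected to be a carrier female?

Cross: X+X- × X+Y
Offspring: 1 X+X+, 1 X+Y, 1 X+X-, 1 X-Y
Probability of a carrier female: 1/4
Expected count = 1/4 × 252 = 63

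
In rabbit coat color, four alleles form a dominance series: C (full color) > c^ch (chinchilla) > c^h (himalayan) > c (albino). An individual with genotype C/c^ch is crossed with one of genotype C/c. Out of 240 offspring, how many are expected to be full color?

Cross: C/c^ch × C/c
Allele dominance: C > c^ch > c^h > c
Offspring genotypes: 1 C/C, 1 C/c, 1 C/c^ch, 1 c^ch/c
Phenotype counts: 3 full color, 1 chinchilla
full color: 3 out of 4 → fraction 3/4
Expected count = 3/4 × 240 = 180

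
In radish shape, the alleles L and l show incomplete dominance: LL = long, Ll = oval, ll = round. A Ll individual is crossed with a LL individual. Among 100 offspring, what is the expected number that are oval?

Punnett square for Ll × LL:
Offspring genotypes: 2 LL, 2 Ll
Phenotype counts: 2 long, 2 oval
oval: 2 out of 4 → fraction 1/2
Expected count = 1/2 × 100 = 50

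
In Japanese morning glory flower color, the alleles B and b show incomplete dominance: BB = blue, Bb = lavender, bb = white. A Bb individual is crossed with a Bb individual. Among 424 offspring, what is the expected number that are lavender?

Punnett square for Bb × Bb:
Offspring genotypes: 1 BB, 2 Bb, 1 bb
Phenotype counts: 1 blue, 2 lavender, 1 white
lavender: 2 out of 4 → fraction 1/2
Expected count = 1/2 × 424 = 212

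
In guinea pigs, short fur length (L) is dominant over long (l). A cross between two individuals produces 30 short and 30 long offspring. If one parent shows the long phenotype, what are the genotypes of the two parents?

Observed offspring: 30 short, 30 long
The observed ratio simplifies to 1:1. One parent shows long, so its genotype must be ll. A 1:1 offspring split requires the other parent to be heterozygous (Ll).
Parent genotypes: ll × Ll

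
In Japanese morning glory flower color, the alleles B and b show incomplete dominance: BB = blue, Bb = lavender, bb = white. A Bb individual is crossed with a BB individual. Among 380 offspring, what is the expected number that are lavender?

Punnett square for Bb × BB:
Offspring genotypes: 2 BB, 2 Bb
Phenotype counts: 2 blue, 2 lavender
lavender: 2 out of 4 → fraction 1/2
Expected count = 1/2 × 380 = 190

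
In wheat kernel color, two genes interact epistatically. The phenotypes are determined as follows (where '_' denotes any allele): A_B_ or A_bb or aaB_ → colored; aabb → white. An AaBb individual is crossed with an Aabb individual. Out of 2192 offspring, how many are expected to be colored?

Cross: AaBb × Aabb — consider each gene separately:
A gene: Aa × Aa → 1 AA, 2 Aa, 1 aa → 3 A_ : 1 aa (out of 4)
B gene: Bb × bb → 2 Bb, 2 bb → 2 B_ : 2 bb (out of 4)
Genotype classes (out of 4 × 4 = 16): A_B_ = 3×2 = 6; A_bb = 3×2 = 6; aaB_ = 1×2 = 2; aabb = 1×2 = 2
Apply the phenotype rules: A_B_ (6) + A_bb (6) + aaB_ (2) → colored; aabb (2) → white
Phenotype counts (out of 16): 14 colored, 2 white
colored: 14 out of 16 → fraction 7/8
Expected count = 7/8 × 2192 = 1918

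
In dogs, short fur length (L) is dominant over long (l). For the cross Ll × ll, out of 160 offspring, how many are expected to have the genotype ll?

Punnett square for Ll × ll:
Offspring genotypes: 2 Ll, 2 ll
Total offspring: 4
Count with target: 2
Probability: 2/4 = 1/2
Expected count = 1/2 × 160 = 80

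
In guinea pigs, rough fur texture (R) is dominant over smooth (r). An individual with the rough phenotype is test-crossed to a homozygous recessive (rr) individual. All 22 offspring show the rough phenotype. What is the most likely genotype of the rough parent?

Test cross: ? × rr
All offspring are rough.
If the unknown parent were heterozygous (Rr), about half of 22 offspring would be smooth; none are. The unknown parent is most likely homozygous dominant (RR).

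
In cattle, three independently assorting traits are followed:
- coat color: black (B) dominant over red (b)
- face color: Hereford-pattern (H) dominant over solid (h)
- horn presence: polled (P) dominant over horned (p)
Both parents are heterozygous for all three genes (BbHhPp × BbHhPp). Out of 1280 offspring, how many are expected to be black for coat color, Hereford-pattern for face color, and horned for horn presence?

Trihybrid cross: BbHhPp × BbHhPp
Each trait segregates independently with a 3:1 phenotypic ratio, so each gene contributes 3/4 (dominant) or 1/4 (recessive).
Target: black (coat color), Hereford-pattern (face color), horned (horn presence)
Probability = product of independent per-trait probabilities
= 3/4 × 3/4 × 1/4 = 9/64
Expected count = 9/64 × 1280 = 180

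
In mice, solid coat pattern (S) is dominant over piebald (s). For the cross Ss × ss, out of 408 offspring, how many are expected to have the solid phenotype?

Punnett square for Ss × ss:
Offspring genotypes: 2 Ss, 2 ss
Total offspring: 4
Count with target: 2
Probability: 2/4 = 1/2
Expected count = 1/2 × 408 = 204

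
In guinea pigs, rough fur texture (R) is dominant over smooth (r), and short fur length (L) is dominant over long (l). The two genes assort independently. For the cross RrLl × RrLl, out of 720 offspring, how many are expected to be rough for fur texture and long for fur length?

Dihybrid cross RrLl × RrLl — consider each gene separately:
fur texture: Rr × Rr → 1 RR, 2 Rr, 1 rr → 3 R_ : 1 rr (out of 4)
fur length: Ll × Ll → 1 LL, 2 Ll, 1 ll → 3 L_ : 1 ll (out of 4)
Looking for: rough (R_) and long (ll)
P(rough) = 3/4, P(long) = 1/4
P(both) = 3/4 × 1/4 = 3/16
Expected count = 3/16 × 720 = 135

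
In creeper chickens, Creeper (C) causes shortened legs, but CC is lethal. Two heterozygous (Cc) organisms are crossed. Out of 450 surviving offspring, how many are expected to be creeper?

Cross: Cc × Cc
Punnett square offspring (before lethality): 1 CC, 2 Cc, 1 cc
The CC genotype is lethal (embryos die); surviving offspring: 2 Cc, 1 cc
creeper: 2 out of 3 → fraction 2/3
Expected count = 2/3 × 450 = 300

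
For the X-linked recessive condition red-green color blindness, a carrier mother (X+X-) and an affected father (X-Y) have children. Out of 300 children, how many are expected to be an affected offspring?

Cross: X+X- × X-Y
Offspring: 1 X+X-, 1 X+Y, 1 X-X-, 1 X-Y
Probability of an affected offspring: 2/4 = 1/2
Expected count = 1/2 × 300 = 150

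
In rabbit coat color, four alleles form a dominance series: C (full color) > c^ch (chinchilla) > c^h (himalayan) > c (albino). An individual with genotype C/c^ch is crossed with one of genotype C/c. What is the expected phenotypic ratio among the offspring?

Cross: C/c^ch × C/c
Allele dominance: C > c^ch > c^h > c
Offspring genotypes: 1 C/C, 1 C/c, 1 C/c^ch, 1 c^ch/c
Phenotype counts: 3 full color, 1 chinchilla
Ratio: 3 full color : 1 chinchilla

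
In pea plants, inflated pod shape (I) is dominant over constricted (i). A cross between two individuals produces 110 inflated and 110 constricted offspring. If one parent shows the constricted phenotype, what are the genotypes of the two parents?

Observed offspring: 110 inflated, 110 constricted
The observed ratio simplifies to 1:1. One parent shows constricted, so its genotype must be ii. A 1:1 offspring split requires the other parent to be heterozygous (Ii).
Parent genotypes: ii × Ii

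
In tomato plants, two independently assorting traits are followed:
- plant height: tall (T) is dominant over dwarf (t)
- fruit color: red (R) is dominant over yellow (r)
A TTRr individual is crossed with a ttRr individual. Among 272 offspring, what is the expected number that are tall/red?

Dihybrid cross TTRr × ttRr — consider each gene separately:
plant height: TT × tt → 4 Tt → 4 T_ (out of 4)
fruit color: Rr × Rr → 1 RR, 2 Rr, 1 rr → 3 R_ : 1 rr (out of 4)
Combine (counts out of 4 × 4 = 16): tall/red (T_R_) = 4×3 = 12; tall/yellow (T_rr) = 4×1 = 4
Phenotype counts (out of 16): 12 tall/red, 4 tall/yellow
tall/red: 12 out of 16 → fraction 3/4
Expected count = 3/4 × 272 = 204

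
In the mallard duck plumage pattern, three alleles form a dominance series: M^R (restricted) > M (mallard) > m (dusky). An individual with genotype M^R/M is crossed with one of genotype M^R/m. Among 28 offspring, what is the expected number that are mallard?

Cross: M^R/M × M^R/m
Allele dominance: M^R > M > m
Offspring genotypes: 1 M^R/M^R, 1 M^R/m, 1 M^R/M, 1 M/m
Phenotype counts: 3 restricted, 1 mallard
mallard: 1 out of 4 → fraction 1/4
Expected count = 1/4 × 28 = 7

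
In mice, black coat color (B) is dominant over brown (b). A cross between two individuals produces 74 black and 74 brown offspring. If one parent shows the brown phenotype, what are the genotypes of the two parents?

Observed offspring: 74 black, 74 brown
The observed ratio simplifies to 1:1. One parent shows brown, so its genotype must be bb. A 1:1 offspring split requires the other parent to be heterozygous (Bb).
Parent genotypes: bb × Bb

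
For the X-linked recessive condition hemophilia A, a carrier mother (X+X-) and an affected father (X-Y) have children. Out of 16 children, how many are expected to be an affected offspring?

Cross: X+X- × X-Y
Offspring: 1 X+X-, 1 X+Y, 1 X-X-, 1 X-Y
Probability of an affected offspring: 2/4 = 1/2
Expected count = 1/2 × 16 = 8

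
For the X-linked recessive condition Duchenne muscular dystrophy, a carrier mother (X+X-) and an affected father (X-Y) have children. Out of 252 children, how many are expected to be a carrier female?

Cross: X+X- × X-Y
Offspring: 1 X+X-, 1 X+Y, 1 X-X-, 1 X-Y
Probability of a carrier female: 1/4
Expected count = 1/4 × 252 = 63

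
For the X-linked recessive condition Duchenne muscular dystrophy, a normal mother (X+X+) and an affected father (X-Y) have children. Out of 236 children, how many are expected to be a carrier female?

Cross: X+X+ × X-Y
Offspring: 2 X+X-, 2 X+Y
Probability of a carrier female: 2/4 = 1/2
Expected count = 1/2 × 236 = 118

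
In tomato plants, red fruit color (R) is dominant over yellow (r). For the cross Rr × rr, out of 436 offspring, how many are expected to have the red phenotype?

Punnett square for Rr × rr:
Offspring genotypes: 2 Rr, 2 rr
Total offspring: 4
Count with target: 2
Probability: 2/4 = 1/2
Expected count = 1/2 × 436 = 218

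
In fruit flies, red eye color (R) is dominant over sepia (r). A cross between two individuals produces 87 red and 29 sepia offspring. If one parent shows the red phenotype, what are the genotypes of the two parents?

Observed offspring: 87 red, 29 sepia
The observed ratio simplifies to 3:1. Sepia (rr) offspring appear, so each parent must contribute one r allele. The parent stated to show red carries R, so it is Rr. The other parent is then either Rr or rr: Rr × rr would give a 1:1 split, whereas Rr × Rr gives 3:1 — matching the data. So both parents are heterozygous (Rr × Rr).
Parent genotypes: Rr × Rr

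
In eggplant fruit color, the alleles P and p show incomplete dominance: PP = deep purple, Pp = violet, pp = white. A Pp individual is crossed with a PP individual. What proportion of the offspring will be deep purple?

Punnett square for Pp × PP:
Offspring genotypes: 2 PP, 2 Pp
Phenotype counts: 2 deep purple, 2 violet
deep purple: 2 out of 4
Probability: 2/4 = 1/2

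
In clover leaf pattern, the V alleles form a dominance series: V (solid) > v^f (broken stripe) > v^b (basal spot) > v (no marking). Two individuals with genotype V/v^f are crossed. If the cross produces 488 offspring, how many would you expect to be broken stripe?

Cross: V/v^f × V/v^f
Allele dominance: V > v^f > v^b > v
Offspring genotypes: 1 V/V, 2 V/v^f, 1 v^f/v^f
Phenotype counts: 3 solid, 1 broken stripe
broken stripe: 1 out of 4 → fraction 1/4
Expected count = 1/4 × 488 = 122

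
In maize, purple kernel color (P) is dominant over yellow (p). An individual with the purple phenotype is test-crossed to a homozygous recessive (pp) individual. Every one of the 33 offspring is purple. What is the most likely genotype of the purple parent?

Test cross: ? × pp
All offspring are purple.
If the unknown parent were heterozygous (Pp), about half of 33 offspring would be yellow; none are. The unknown parent is most likely homozygous dominant (PP).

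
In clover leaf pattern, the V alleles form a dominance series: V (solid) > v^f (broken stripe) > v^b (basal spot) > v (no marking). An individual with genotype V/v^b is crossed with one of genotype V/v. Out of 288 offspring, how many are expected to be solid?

Cross: V/v^b × V/v
Allele dominance: V > v^f > v^b > v
Offspring genotypes: 1 V/V, 1 V/v, 1 V/v^b, 1 v^b/v
Phenotype counts: 3 solid, 1 basal spot
solid: 3 out of 4 → fraction 3/4
Expected count = 3/4 × 288 = 216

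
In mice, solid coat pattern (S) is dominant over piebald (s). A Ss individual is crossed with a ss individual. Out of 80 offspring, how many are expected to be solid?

Punnett square for Ss × ss:
Offspring genotypes: 2 Ss, 2 ss
solid: 2, piebald: 2
solid: 2 out of 4 → fraction 1/2
Expected count = 1/2 × 80 = 40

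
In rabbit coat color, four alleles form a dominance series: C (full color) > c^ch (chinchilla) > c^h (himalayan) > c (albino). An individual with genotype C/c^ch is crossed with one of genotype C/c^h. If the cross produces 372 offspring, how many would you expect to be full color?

Cross: C/c^ch × C/c^h
Allele dominance: C > c^ch > c^h > c
Offspring genotypes: 1 C/C, 1 C/c^h, 1 C/c^ch, 1 c^ch/c^h
Phenotype counts: 3 full color, 1 chinchilla
full color: 3 out of 4 → fraction 3/4
Expected count = 3/4 × 372 = 279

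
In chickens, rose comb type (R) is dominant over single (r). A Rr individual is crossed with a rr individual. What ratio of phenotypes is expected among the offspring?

Punnett square for Rr × rr:
Offspring genotypes: 2 Rr, 2 rr
rose: 2, single: 2
Ratio: 1:1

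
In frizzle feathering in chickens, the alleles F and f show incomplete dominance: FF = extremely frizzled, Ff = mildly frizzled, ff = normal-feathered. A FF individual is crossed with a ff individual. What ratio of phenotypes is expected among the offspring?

Punnett square for FF × ff:
Offspring genotypes: 4 Ff
Phenotype counts: 4 mildly frizzled
Ratio: all mildly frizzled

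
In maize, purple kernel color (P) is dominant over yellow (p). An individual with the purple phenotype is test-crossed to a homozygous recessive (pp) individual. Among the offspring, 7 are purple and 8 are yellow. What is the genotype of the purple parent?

Test cross: ? × pp
Offspring: 7 purple, 8 yellow — approximately 1:1.
A 1:1 ratio in a test cross indicates the unknown parent is heterozygous (Pp).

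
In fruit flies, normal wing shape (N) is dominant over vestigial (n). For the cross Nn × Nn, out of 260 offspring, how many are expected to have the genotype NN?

Punnett square for Nn × Nn:
Offspring genotypes: 1 NN, 2 Nn, 1 nn
Total offspring: 4
Count with target: 1
Probability: 1/4
Expected count = 1/4 × 260 = 65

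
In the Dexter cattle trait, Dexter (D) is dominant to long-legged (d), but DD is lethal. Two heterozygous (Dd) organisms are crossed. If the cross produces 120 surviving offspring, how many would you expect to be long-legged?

Cross: Dd × Dd
Punnett square offspring (before lethality): 1 DD, 2 Dd, 1 dd
The DD genotype is lethal (embryos die); surviving offspring: 2 Dd, 1 dd
long-legged: 1 out of 3 → fraction 1/3
Expected count = 1/3 × 120 = 40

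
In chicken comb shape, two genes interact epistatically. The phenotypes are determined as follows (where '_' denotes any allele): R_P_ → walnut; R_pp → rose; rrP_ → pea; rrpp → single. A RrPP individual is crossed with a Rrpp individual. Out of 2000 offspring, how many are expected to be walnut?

Cross: RrPP × Rrpp — consider each gene separately:
R gene: Rr × Rr → 1 RR, 2 Rr, 1 rr → 3 R_ : 1 rr (out of 4)
P gene: PP × pp → 4 Pp → 4 P_ (out of 4)
Genotype classes (out of 4 × 4 = 16): R_P_ = 3×4 = 12; rrP_ = 1×4 = 4
Apply the phenotype rules: R_P_ (12) → walnut; rrP_ (4) → pea
Phenotype counts (out of 16): 12 walnut, 4 pea
walnut: 12 out of 16 → fraction 3/4
Expected count = 3/4 × 2000 = 1500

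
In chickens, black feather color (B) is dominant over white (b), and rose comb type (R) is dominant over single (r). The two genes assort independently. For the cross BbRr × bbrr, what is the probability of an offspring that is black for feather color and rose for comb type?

Dihybrid cross BbRr × bbrr — consider each gene separately:
feather color: Bb × bb → 2 Bb, 2 bb → 2 B_ : 2 bb (out of 4)
comb type: Rr × rr → 2 Rr, 2 rr → 2 R_ : 2 rr (out of 4)
Looking for: black (B_) and rose (R_)
P(black) = 2/4, P(rose) = 2/4
P(both) = 2/4 × 2/4 = 4/16 = 1/4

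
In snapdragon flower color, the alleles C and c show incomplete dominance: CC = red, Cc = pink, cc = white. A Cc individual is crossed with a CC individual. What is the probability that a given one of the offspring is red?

Punnett square for Cc × CC:
Offspring genotypes: 2 CC, 2 Cc
Phenotype counts: 2 red, 2 pink
red: 2 out of 4
Probability: 2/4 = 1/2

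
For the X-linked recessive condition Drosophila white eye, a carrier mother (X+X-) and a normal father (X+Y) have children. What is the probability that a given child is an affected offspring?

Cross: X+X- × X+Y
Offspring: 1 X+X+, 1 X+Y, 1 X+X-, 1 X-Y
Probability of an affected offspring: 1/4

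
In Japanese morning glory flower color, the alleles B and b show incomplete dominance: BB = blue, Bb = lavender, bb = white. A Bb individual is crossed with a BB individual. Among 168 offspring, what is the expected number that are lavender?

Punnett square for Bb × BB:
Offspring genotypes: 2 BB, 2 Bb
Phenotype counts: 2 blue, 2 lavender
lavender: 2 out of 4 → fraction 1/2
Expected count = 1/2 × 168 = 84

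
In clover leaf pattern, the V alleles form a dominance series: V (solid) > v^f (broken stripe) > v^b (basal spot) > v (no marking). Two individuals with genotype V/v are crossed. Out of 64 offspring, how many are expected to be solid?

Cross: V/v × V/v
Allele dominance: V > v^f > v^b > v
Offspring genotypes: 1 V/V, 2 V/v, 1 v/v
Phenotype counts: 3 solid, 1 unmarked
solid: 3 out of 4 → fraction 3/4
Expected count = 3/4 × 64 = 48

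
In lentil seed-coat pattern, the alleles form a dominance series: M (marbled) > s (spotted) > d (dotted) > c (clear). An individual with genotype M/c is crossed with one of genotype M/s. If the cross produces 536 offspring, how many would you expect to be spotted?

Cross: M/c × M/s
Allele dominance: M > s > d > c
Offspring genotypes: 1 M/M, 1 M/s, 1 M/c, 1 s/c
Phenotype counts: 3 marbled, 1 spotted
spotted: 1 out of 4 → fraction 1/4
Expected count = 1/4 × 536 = 134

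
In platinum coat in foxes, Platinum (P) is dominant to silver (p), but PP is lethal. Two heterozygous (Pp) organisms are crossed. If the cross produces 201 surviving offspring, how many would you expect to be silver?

Cross: Pp × Pp
Punnett square offspring (before lethality): 1 PP, 2 Pp, 1 pp
The PP genotype is lethal (embryos die); surviving offspring: 2 Pp, 1 pp
silver: 1 out of 3 → fraction 1/3
Expected count = 1/3 × 201 = 67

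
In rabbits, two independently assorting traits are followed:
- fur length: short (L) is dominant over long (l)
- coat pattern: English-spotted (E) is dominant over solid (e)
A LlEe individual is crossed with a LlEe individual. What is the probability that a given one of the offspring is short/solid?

Dihybrid cross LlEe × LlEe — consider each gene separately:
fur length: Ll × Ll → 1 LL, 2 Ll, 1 ll → 3 L_ : 1 ll (out of 4)
coat pattern: Ee × Ee → 1 EE, 2 Ee, 1 ee → 3 E_ : 1 ee (out of 4)
Combine (counts out of 4 × 4 = 16): short/English-spotted (L_E_) = 3×3 = 9; short/solid (L_ee) = 3×1 = 3; long/English-spotted (llE_) = 1×3 = 3; long/solid (llee) = 1×1 = 1
Phenotype counts (out of 16): 9 short/English-spotted, 3 short/solid, 3 long/English-spotted, 1 long/solid
short/solid: 3 out of 16
Probability: 3/16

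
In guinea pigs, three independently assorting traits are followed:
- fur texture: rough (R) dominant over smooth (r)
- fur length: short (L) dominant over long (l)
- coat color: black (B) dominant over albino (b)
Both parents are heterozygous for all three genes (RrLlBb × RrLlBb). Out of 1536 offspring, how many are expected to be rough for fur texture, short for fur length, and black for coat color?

Trihybrid cross: RrLlBb × RrLlBb
Each trait segregates independently with a 3:1 phenotypic ratio, so each gene contributes 3/4 (dominant) or 1/4 (recessive).
Target: rough (fur texture), short (fur length), black (coat color)
Probability = product of independent per-trait probabilities
= 3/4 × 3/4 × 3/4 = 27/64
Expected count = 27/64 × 1536 = 648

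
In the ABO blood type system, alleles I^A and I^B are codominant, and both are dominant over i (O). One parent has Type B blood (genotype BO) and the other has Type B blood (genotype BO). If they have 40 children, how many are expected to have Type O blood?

Cross: BO × BO
Possible offspring genotypes: 1 BB, 2 BO, 1 OO
Blood type counts: 3 Type B, 1 Type O
Probability of Type O: 1/4
Expected count = 1/4 × 40 = 10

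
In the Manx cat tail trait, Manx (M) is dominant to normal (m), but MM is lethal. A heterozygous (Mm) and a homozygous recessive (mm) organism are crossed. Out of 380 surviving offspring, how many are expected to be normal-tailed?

Cross: Mm × mm
Punnett square offspring (before lethality): 2 Mm, 2 mm
No MM offspring are produced in this cross.
normal-tailed: 2 out of 4 → fraction 1/2
Expected count = 1/2 × 380 = 190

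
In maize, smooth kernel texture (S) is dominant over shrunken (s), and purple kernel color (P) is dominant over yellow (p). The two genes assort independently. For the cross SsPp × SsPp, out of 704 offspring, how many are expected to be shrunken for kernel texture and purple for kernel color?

Dihybrid cross SsPp × SsPp — consider each gene separately:
kernel texture: Ss × Ss → 1 SS, 2 Ss, 1 ss → 3 S_ : 1 ss (out of 4)
kernel color: Pp × Pp → 1 PP, 2 Pp, 1 pp → 3 P_ : 1 pp (out of 4)
Looking for: shrunken (ss) and purple (P_)
P(shrunken) = 1/4, P(purple) = 3/4
P(both) = 1/4 × 3/4 = 3/16
Expected count = 3/16 × 704 = 132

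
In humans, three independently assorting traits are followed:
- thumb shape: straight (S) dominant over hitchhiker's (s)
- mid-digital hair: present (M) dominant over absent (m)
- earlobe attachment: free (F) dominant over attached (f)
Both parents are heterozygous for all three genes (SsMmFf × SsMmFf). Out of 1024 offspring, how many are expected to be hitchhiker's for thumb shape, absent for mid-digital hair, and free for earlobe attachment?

Trihybrid cross: SsMmFf × SsMmFf
Each trait segregates independently with a 3:1 phenotypic ratio, so each gene contributes 3/4 (dominant) or 1/4 (recessive).
Target: hitchhiker's (thumb shape), absent (mid-digital hair), free (earlobe attachment)
Probability = product of independent per-trait probabilities
= 1/4 × 1/4 × 3/4 = 3/64
Expected count = 3/64 × 1024 = 48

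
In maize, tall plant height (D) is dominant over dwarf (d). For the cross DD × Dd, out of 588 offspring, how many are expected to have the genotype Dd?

Punnett square for DD × Dd:
Offspring genotypes: 2 DD, 2 Dd
Total offspring: 4
Count with target: 2
Probability: 2/4 = 1/2
Expected count = 1/2 × 588 = 294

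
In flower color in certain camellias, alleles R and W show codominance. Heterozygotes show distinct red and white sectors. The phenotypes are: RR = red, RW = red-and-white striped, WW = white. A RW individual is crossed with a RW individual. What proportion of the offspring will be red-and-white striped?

Punnett square for RW × RW:
Offspring genotypes: 1 RR, 2 RW, 1 WW
Phenotype counts: 1 red, 2 red-and-white striped, 1 white
red-and-white striped: 2 out of 4
Probability: 2/4 = 1/2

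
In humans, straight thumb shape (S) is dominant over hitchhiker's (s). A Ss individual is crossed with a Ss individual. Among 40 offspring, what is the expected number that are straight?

Punnett square for Ss × Ss:
Offspring genotypes: 1 SS, 2 Ss, 1 ss
straight: 3, hitchhiker's: 1
straight: 3 out of 4 → fraction 3/4
Expected count = 3/4 × 40 = 30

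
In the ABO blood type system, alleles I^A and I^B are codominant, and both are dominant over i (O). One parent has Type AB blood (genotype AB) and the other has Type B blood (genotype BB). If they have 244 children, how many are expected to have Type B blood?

Cross: AB × BB
Possible offspring genotypes: 2 AB, 2 BB
Blood type counts: 2 Type AB, 2 Type B
Probability of Type B: 2/4 = 1/2
Expected count = 1/2 × 244 = 122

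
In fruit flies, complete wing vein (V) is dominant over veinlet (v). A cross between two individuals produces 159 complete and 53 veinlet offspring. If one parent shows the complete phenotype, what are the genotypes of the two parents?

Observed offspring: 159 complete, 53 veinlet
The observed ratio simplifies to 3:1. Veinlet (vv) offspring appear, so each parent must contribute one v allele. The parent stated to show complete carries V, so it is Vv. The other parent is then either Vv or vv: Vv × vv would give a 1:1 split, whereas Vv × Vv gives 3:1 — matching the data. So both parents are heterozygous (Vv × Vv).
Parent genotypes: Vv × Vv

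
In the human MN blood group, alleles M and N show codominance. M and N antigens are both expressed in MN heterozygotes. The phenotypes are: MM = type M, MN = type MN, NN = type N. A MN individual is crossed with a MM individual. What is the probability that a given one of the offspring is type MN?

Punnett square for MN × MM:
Offspring genotypes: 2 MM, 2 MN
Phenotype counts: 2 type M, 2 type MN
type MN: 2 out of 4
Probability: 2/4 = 1/2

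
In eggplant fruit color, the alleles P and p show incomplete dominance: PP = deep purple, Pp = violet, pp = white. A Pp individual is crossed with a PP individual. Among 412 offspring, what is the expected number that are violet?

Punnett square for Pp × PP:
Offspring genotypes: 2 PP, 2 Pp
Phenotype counts: 2 deep purple, 2 violet
violet: 2 out of 4 → fraction 1/2
Expected count = 1/2 × 412 = 206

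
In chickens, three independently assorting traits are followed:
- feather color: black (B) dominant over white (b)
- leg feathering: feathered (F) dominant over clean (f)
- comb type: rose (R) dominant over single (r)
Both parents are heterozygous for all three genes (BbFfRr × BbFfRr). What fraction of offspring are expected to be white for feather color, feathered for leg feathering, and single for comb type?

Trihybrid cross: BbFfRr × BbFfRr
Each trait segregates independently with a 3:1 phenotypic ratio, so each gene contributes 3/4 (dominant) or 1/4 (recessive).
Target: white (feather color), feathered (leg feathering), single (comb type)
Probability = product of independent per-trait probabilities
= 1/4 × 3/4 × 1/4 = 3/64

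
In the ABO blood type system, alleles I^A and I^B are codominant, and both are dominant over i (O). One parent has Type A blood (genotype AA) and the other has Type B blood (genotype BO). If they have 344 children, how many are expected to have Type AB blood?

Cross: AA × BO
Possible offspring genotypes: 2 AB, 2 AO
Blood type counts: 2 Type AB, 2 Type A
Probability of Type AB: 2/4 = 1/2
Expected count = 1/2 × 344 = 172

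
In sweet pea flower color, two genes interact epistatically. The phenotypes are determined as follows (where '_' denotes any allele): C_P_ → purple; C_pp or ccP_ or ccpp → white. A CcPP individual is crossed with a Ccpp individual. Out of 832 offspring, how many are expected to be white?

Cross: CcPP × Ccpp — consider each gene separately:
C gene: Cc × Cc → 1 CC, 2 Cc, 1 cc → 3 C_ : 1 cc (out of 4)
P gene: PP × pp → 4 Pp → 4 P_ (out of 4)
Genotype classes (out of 4 × 4 = 16): C_P_ = 3×4 = 12; ccP_ = 1×4 = 4
Apply the phenotype rules: C_P_ (12) → purple; ccP_ (4) → white
Phenotype counts (out of 16): 12 purple, 4 white
white: 4 out of 16 → fraction 1/4
Expected count = 1/4 × 832 = 208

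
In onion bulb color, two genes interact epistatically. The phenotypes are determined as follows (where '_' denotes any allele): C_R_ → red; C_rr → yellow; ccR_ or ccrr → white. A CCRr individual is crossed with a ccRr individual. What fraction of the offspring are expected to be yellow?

Cross: CCRr × ccRr — consider each gene separately:
C gene: CC × cc → 4 Cc → 4 C_ (out of 4)
R gene: Rr × Rr → 1 RR, 2 Rr, 1 rr → 3 R_ : 1 rr (out of 4)
Genotype classes (out of 4 × 4 = 16): C_R_ = 4×3 = 12; C_rr = 4×1 = 4
Apply the phenotype rules: C_R_ (12) → red; C_rr (4) → yellow
Phenotype counts (out of 16): 12 red, 4 yellow
yellow: 4 out of 16
Probability: 4/16 = 1/4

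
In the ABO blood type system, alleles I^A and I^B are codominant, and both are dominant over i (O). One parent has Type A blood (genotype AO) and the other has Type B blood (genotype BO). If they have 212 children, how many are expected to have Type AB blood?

Cross: AO × BO
Possible offspring genotypes: 1 AB, 1 AO, 1 BO, 1 OO
Blood type counts: 1 Type AB, 1 Type A, 1 Type B, 1 Type O
Probability of Type AB: 1/4
Expected count = 1/4 × 212 = 53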